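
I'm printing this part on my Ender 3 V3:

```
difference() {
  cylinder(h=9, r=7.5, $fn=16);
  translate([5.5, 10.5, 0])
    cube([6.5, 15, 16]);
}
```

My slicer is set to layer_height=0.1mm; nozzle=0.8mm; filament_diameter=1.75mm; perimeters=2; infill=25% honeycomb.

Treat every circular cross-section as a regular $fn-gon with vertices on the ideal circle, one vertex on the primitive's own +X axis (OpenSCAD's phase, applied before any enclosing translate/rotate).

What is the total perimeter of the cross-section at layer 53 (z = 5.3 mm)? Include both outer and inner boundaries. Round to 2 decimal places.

At z = 5.3 mm: the cylinder: section is a regular 16-gon, circumradius r=7.5 (perimeter = 2·16·7.500·sin(180°/16) = 46.82 mm); the cube at (5.5, 10.5) (footprint 6.5×15) is included at this height (perimeter 43.00 mm); Taking the first minus the rest: starting from the r=7.5 cylinder, the 6.5×15 cube at (5.5, 10.5) misses the remaining region (no effect) — boundary = 46.82 mm. Overall, the cross-section is a single solid region. Total boundary length (outer) = 46.82 mm.

46.82 mm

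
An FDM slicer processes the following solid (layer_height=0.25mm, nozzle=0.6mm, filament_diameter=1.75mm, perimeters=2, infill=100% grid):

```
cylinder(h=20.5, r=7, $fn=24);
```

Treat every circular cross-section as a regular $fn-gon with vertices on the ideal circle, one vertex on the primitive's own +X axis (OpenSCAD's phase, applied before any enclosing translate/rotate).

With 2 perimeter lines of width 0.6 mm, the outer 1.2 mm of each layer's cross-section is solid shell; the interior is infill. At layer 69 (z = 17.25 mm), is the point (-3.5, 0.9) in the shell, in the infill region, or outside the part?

infill

At z = 17.25 mm: the r=7 cylinder contributes a regular 24-gon of circumradius 7. Overall, the cross-section is a single solid region. The nearest boundary edge runs (-6.76, 1.81)→(-7.00, 0.00); distance from the point to it = 3.35 mm. The point is inside the cross-section and 3.35 mm from the nearest boundary — more than the 1.2 mm shell width (2 × 0.6), so it's in the infill interior.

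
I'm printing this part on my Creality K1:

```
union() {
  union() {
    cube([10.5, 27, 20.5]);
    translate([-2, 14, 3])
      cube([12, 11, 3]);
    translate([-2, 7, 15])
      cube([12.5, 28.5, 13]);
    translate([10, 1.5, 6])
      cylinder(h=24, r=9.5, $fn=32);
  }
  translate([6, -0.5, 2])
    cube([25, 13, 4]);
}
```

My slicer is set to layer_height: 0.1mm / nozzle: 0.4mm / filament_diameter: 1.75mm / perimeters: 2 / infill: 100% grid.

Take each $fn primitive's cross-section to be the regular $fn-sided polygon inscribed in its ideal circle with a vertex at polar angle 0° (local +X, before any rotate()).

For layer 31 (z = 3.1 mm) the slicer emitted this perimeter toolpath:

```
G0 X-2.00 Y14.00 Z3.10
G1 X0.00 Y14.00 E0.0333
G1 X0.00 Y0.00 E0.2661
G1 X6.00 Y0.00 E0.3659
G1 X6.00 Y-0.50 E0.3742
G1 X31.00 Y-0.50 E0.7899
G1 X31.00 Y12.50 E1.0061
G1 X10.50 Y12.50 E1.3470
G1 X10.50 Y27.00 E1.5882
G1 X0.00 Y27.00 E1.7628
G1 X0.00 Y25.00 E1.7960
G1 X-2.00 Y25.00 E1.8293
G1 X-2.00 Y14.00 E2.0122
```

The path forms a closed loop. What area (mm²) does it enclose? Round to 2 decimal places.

Apply the shoelace formula to the sequence of (X, Y) vertices; enclosed area = 574.25 mm².

574.25 mm²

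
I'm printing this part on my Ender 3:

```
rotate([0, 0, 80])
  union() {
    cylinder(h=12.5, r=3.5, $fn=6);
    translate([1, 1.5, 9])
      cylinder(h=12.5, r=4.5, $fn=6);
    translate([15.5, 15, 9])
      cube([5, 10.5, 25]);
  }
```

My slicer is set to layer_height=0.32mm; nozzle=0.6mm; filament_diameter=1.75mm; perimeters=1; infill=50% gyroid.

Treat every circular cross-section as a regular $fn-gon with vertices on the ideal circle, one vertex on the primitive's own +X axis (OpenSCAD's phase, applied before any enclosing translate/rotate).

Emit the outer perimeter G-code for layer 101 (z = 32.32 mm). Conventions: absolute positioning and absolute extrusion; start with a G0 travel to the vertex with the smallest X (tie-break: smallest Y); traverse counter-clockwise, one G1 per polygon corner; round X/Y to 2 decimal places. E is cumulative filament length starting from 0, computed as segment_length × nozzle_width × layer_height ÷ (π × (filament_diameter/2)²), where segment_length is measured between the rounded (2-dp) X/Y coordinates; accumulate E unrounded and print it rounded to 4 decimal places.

At z = 32.32 mm: the cylinder is not intersected at this z (z outside [0, 12.5]); the cylinder at (1, 1.5) is not intersected at this z (z outside [9, 21.5]); the cube at (15.5, 15) (footprint 5×10.5) is included at this height; Combining (union): only the 5×10.5 cube at (15.5, 15) is present, so the union is just that shape — 1 connected region; (whole slice rotated 80° about Z — lengths, areas and connectivity unchanged). The outline is a single polygon with 4 vertices. Extrusion per mm of travel: 0.6 × 0.32 / (π × 0.875²) = 0.079824. Accumulating E over each segment gives final E = 2.4747.

G0 X-22.42 Y19.69 Z32.32
G1 X-12.08 Y17.87 E0.8381
G1 X-11.21 Y22.79 E1.2369
G1 X-21.55 Y24.62 E2.0751
G1 X-22.42 Y19.69 E2.4747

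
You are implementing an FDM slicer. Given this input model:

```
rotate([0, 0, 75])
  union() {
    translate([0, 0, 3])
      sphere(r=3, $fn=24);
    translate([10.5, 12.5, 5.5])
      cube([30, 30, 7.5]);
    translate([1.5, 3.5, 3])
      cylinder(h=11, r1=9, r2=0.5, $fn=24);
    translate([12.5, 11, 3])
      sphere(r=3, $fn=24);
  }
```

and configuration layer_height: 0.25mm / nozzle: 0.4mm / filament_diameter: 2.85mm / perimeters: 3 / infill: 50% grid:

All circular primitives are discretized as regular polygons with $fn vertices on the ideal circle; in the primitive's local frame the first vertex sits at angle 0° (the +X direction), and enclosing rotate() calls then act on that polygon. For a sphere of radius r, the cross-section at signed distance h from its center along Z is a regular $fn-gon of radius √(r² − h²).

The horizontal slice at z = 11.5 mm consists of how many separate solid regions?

2

At z = 11.5 mm: the sphere does not reach this height (|z−center|=8.500 > r=3); the 30×30 cube at (10.5, 12.5) contributes its full rectangle; the cone at (1.5, 3.5) contributes a regular 24-gon of circumradius 2.432 (interpolated between r1=9 and r2=0.5 at t=0.773); the sphere at (12.5, 11) is absent (|z−center|=8.500 > r=3); Combining (union): the 2 present regions are separate (no shared area or edge), so areas and boundary lengths simply add and each stays a separate island — 2 connected regions; (rotated 75° about Z; rotation is an isometry so areas/perimeters/island counts are preserved). The result has 2 disconnected regions.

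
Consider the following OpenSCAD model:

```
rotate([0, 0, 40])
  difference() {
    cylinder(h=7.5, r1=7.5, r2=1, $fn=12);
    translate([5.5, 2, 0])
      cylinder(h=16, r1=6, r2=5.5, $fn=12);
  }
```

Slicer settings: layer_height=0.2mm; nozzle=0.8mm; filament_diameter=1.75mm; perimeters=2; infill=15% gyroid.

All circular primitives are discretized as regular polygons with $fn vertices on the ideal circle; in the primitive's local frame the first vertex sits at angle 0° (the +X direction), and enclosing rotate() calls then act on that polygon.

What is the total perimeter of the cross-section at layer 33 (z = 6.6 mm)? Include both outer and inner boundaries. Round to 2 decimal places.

At z = 6.6 mm: the cone: at t=0.880 of its height the radius interpolates to r₁+(r₂−r₁)t = 1.780, giving a regular 12-gon of that circumradius (perimeter = 2·12·1.780·sin(180°/12) = 11.06 mm); the cone at (5.5, 2): at t=0.412 of its height the radius interpolates to r₁+(r₂−r₁)t = 5.794, giving a regular 12-gon of that circumradius (perimeter = 2·12·5.794·sin(180°/12) = 35.99 mm); Taking the first minus the rest: starting from the cone, the cone at (5.5, 2) partially overlaps it — only the 3.80 mm² overlap (of its 100.70 mm²) is removed, clipping the outline — boundary = 9.85 mm; (rotated 40° about Z; rotation is an isometry so areas/perimeters/island counts are preserved). Overall, the cross-section is a single solid region. Total boundary length (outer) = 9.85 mm.

9.85 mm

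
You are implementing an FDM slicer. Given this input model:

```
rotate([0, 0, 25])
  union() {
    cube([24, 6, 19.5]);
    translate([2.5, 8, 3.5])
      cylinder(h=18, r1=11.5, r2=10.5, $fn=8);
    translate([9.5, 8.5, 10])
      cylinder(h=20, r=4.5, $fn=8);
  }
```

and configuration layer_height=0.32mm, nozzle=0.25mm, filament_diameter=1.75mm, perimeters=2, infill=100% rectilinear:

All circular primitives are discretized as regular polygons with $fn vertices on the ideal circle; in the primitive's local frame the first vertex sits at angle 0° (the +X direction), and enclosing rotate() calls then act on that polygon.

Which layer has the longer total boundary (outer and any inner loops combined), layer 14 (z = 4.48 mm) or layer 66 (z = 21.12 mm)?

Layer 14 (z = 4.48): the cube is present — its section is the full 24×6 rectangle (perimeter 60.00 mm); the cone at (2.5, 8) (r1=11.5→r2=10.5) has section circumradius 11.446 here — a regular 8-gon (perimeter = 2·8·11.446·sin(180°/8) = 70.08 mm); the cylinder at (9.5, 8.5) is absent (z outside [10, 30]); Merging all regions: the regions partially overlap (shared area 71.25 mm²), so the edge portions inside another operand are dropped and the merged outline is re-measured after clipping — boundary = 93.84 mm; (whole slice rotated 25° about Z — lengths, areas and connectivity unchanged). So its perimeter = 93.84 mm. Layer 66 (z = 21.12): the cube is not intersected at this z (z outside [0, 19.5]); the cone at (2.5, 8) contributes a regular 8-gon of circumradius 10.521 (interpolated between r1=11.5 and r2=10.5 at t=0.979) (perimeter = 2·8·10.521·sin(180°/8) = 64.42 mm); the r=4.5 cylinder at (9.5, 8.5) gives a regular 8-gon of circumradius 4.5 (constant along its height) (perimeter = 2·8·4.500·sin(180°/8) = 27.55 mm); Combining (union): the regions partially overlap (shared area 50.44 mm²), so the edge portions inside another operand are dropped and the merged outline is re-measured after clipping — boundary = 65.92 mm; (whole slice rotated 25° about Z — lengths, areas and connectivity unchanged). So its perimeter = 65.92 mm. Layer 14 is larger (93.84 vs 65.92 mm).

layer 14 (z = 4.48 mm)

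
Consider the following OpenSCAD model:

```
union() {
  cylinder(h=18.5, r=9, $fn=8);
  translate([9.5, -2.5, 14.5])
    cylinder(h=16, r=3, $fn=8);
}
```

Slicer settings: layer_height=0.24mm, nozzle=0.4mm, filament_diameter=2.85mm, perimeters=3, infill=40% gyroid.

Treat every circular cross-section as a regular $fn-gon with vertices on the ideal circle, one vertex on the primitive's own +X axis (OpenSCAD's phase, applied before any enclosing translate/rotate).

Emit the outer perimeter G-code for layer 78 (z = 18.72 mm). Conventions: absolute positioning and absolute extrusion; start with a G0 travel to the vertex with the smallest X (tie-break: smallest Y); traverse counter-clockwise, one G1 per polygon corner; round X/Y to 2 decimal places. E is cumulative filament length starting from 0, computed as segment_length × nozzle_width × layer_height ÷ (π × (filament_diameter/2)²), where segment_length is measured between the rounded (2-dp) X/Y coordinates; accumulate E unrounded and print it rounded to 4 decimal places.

G0 X6.50 Y-2.50 Z18.72
G1 X7.38 Y-4.62 E0.0345
G1 X9.50 Y-5.50 E0.0691
G1 X11.62 Y-4.62 E0.1036
G1 X12.50 Y-2.50 E0.1382
G1 X11.62 Y-0.38 E0.1727
G1 X9.50 Y0.50 E0.2073
G1 X7.38 Y-0.38 E0.2418
G1 X6.50 Y-2.50 E0.2763

At z = 18.72 mm: the cylinder is not intersected at this z (z outside [0, 18.5]); the r=3 cylinder at (9.5, -2.5) contributes a regular 8-gon of circumradius 3; Taking the union: only the r=3 cylinder at (9.5, -2.5) is present, so the union is just that shape — 1 connected region. The outline is a single polygon with 8 vertices. Extrusion per mm of travel: 0.4 × 0.24 / (π × 1.425²) = 0.015048. Accumulating E over each segment gives final E = 0.2763.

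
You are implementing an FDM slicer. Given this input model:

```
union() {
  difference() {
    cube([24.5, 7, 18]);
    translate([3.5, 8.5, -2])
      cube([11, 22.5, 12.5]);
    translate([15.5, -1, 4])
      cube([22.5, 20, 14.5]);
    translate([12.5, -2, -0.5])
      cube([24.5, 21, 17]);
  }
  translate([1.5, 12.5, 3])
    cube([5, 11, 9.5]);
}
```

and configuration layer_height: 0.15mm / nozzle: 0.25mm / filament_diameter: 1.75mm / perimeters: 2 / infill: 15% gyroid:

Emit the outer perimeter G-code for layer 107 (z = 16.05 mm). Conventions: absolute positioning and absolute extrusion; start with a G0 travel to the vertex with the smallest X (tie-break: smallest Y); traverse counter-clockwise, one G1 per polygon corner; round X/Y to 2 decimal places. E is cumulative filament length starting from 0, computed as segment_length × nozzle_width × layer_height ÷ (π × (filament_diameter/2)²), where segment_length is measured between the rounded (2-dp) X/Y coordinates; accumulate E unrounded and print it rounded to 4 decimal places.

G0 X0.00 Y0.00 Z16.05
G1 X12.50 Y0.00 E0.1949
G1 X12.50 Y7.00 E0.3040
G1 X0.00 Y7.00 E0.4989
G1 X0.00 Y0.00 E0.6080

At z = 16.05 mm: the 24.5×7 cube contributes its full rectangle; the cube at (3.5, 8.5) is absent (z outside [-2, 10.5]); the cube at (15.5, -1) is present — its section is the full 22.5×20 rectangle; the cube at (12.5, -2) is present — its section is the full 24.5×21 rectangle; Subtracting the remaining from the first: starting from the 24.5×7 cube, the 22.5×20 cube at (15.5, -1) partially overlaps it — only the 63.00 mm² overlap (of its 450.00 mm²) is removed, clipping the outline; the 24.5×21 cube at (12.5, -2) partially overlaps it — only the 21.00 mm² overlap (of its 514.50 mm²) is removed, clipping the outline — 1 connected region; the cube at (1.5, 12.5) does not reach this height (z outside [3, 12.5]); Combining (union): only the result so far is present, so the union is just that shape — 1 connected region. The outline is a single polygon with 4 vertices. Extrusion per mm of travel: 0.25 × 0.15 / (π × 0.875²) = 0.015591. Accumulating E over each segment gives final E = 0.6080.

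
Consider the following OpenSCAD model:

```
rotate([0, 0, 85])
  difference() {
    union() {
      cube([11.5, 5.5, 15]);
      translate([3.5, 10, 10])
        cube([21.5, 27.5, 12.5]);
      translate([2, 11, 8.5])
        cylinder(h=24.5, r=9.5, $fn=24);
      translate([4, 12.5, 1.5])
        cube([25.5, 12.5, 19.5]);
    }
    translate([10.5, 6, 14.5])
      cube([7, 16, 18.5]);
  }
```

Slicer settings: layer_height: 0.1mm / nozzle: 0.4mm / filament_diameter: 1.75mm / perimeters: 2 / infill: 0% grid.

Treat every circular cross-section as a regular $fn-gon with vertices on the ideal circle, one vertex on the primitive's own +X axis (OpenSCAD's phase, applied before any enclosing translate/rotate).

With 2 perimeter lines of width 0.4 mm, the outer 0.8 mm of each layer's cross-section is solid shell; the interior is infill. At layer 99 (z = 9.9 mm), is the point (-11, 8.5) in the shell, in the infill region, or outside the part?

infill

At z = 9.9 mm: the cube (footprint 11.5×5.5) is included at this height; the cube at (3.5, 10) does not reach this height (z outside [10, 22.5]); the cylinder at (2, 11): section is a regular 24-gon, circumradius r=9.5; the 25.5×12.5 cube at (4, 12.5) contributes its full rectangle; Merging all regions: the regions partially overlap (shared area 69.20 mm²), so overlapping operands fuse into one piece — 1 connected region; the cube at (10.5, 6) does not reach this height (z outside [14.5, 33]); Subtracting the remaining from the first: none of the subtracted shapes is present at this height, so that combined region is unchanged — 1 connected region; (rotated 85° about Z; rotation is an isometry so areas/perimeters/island counts are preserved). Overall, the cross-section is a single solid region. Undo the 85° rotation: the query point maps to (7.509, 11.699) in the un-rotated model frame. The nearest boundary edge runs (11.30, 12.50)→(11.50, 11.00); distance from the point to it = 3.87 mm. The point is inside the cross-section and 3.87 mm from the nearest boundary — more than the 0.8 mm shell width (2 × 0.4), so it's in the infill interior.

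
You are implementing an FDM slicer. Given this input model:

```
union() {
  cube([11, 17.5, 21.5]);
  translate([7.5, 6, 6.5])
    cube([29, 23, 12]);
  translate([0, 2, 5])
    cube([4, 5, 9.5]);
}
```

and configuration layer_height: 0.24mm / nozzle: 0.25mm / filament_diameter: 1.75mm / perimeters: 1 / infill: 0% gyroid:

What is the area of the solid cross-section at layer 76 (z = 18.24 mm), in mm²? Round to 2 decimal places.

819.25 mm²

At z = 18.24 mm: the 11×17.5 cube contributes its full rectangle (area 192.50 mm²); the cube at (7.5, 6) (footprint 29×23) is included at this height (area 667.00 mm²); the cube at (0, 2) does not reach this height (z outside [5, 14.5]); Combining (union): the regions partially overlap — summed areas 859.50 mm² minus the doubly-counted overlap 40.25 mm² gives 819.25 mm² — area = 819.25 mm². Overall, the cross-section is a single solid region. Net area = 819.25 mm².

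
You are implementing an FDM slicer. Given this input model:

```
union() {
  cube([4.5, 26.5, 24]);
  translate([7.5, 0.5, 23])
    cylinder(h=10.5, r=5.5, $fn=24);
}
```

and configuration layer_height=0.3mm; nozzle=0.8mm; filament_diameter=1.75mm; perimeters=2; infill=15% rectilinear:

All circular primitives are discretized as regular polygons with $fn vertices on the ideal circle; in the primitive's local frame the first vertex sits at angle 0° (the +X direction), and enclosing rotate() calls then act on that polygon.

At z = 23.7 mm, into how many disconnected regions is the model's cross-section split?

At z = 23.7 mm: the cube is present — its section is the full 4.5×26.5 rectangle; the r=5.5 cylinder at (7.5, 0.5) gives a regular 24-gon of circumradius 5.5 (constant along its height); Merging all regions: the regions partially overlap (shared area 9.18 mm²), so overlapping operands fuse into one piece — 1 connected region. The result has 1 disconnected region.

1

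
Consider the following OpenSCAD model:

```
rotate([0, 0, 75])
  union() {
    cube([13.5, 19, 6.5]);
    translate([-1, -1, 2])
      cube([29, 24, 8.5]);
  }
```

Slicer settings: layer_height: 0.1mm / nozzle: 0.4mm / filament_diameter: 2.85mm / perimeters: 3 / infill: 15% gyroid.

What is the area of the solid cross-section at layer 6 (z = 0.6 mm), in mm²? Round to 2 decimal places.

256.50 mm²

At z = 0.6 mm: the cube is present — its section is the full 13.5×19 rectangle (area 256.50 mm²); the cube at (-1, -1) does not reach this height (z outside [2, 10.5]); Taking the union: only the 13.5×19 cube is present, so the union is just that shape — area = 256.50 mm²; (rotated 75° about Z; rotation is an isometry so areas/perimeters/island counts are preserved). Overall, the cross-section is a single solid region. Net area = 256.50 mm².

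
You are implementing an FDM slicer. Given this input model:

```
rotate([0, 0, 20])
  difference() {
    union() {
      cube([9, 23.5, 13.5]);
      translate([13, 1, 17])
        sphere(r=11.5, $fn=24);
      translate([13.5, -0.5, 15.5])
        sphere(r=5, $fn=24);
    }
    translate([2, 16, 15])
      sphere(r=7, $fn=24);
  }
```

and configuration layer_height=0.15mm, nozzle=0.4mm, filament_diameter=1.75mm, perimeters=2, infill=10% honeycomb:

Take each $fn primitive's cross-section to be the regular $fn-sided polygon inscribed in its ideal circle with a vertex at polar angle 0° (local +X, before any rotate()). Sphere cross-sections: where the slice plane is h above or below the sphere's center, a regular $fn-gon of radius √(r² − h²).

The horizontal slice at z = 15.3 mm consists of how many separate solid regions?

At z = 15.3 mm: the cube does not reach this height (z outside [0, 13.5]); the r=11.5 sphere at (13, 1) contributes a regular 24-gon of circumradius √(11.5²−1.7²) = 11.374; the sphere at (13.5, -0.5): section is a regular 24-gon, circumradius = √(r²−h²) = √(5²−0.2²) = 4.996; Taking the union: the r=5 sphere at (13.5, -0.5) lies entirely inside the r=11.5 sphere at (13, 1), so the union is just the r=11.5 sphere at (13, 1) — 1 connected region; the r=7 sphere at (2, 16) slices to a regular 24-gon of circumradius 6.994 (√(r²−h²) with h=0.3 from center); Taking the first minus the rest: starting from that combined region, the r=7 sphere at (2, 16) misses the remaining region (no effect) — 1 connected region; (rotated 20° about Z; rotation is an isometry so areas/perimeters/island counts are preserved). The result has 1 disconnected region.

1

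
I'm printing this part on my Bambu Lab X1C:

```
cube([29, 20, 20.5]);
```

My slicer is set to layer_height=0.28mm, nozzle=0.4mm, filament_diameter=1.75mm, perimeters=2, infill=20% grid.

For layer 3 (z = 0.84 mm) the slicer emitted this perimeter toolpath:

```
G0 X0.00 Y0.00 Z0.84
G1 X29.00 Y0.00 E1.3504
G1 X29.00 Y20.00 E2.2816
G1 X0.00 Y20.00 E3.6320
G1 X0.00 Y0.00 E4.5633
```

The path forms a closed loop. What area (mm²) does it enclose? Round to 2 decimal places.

Apply the shoelace formula to the sequence of (X, Y) vertices; enclosed area = 580.00 mm².

580.00 mm²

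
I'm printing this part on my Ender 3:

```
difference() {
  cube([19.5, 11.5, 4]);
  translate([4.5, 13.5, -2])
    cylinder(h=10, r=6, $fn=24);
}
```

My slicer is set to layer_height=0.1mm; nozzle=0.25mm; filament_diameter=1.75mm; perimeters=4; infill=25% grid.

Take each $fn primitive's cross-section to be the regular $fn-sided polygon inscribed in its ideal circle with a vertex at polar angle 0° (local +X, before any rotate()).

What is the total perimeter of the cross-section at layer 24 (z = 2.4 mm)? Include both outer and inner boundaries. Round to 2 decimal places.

At z = 2.4 mm: the 19.5×11.5 cube contributes its full rectangle (perimeter 62.00 mm); the r=6 cylinder at (4.5, 13.5) contributes a regular 24-gon of circumradius 6 (perimeter = 2·24·6.000·sin(180°/24) = 37.59 mm); Subtracting the remaining from the first: starting from the 19.5×11.5 cube, the r=6 cylinder at (4.5, 13.5) partially overlaps it — only the 31.27 mm² overlap (of its 111.81 mm²) is removed, clipping the outline — boundary = 62.45 mm. Overall, the cross-section is a single solid region. Total boundary length (outer) = 62.45 mm.

62.45 mm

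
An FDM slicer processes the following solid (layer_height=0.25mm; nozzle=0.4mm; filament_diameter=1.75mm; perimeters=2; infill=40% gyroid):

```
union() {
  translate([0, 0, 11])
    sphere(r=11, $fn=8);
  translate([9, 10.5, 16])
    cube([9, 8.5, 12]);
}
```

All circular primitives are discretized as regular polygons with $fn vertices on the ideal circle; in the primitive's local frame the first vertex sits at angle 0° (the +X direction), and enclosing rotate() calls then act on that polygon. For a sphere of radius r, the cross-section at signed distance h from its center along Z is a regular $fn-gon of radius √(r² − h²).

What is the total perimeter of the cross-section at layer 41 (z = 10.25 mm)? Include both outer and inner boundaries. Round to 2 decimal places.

At z = 10.25 mm: the sphere: section is a regular 8-gon, circumradius = √(r²−h²) = √(11²−0.75²) = 10.974 (perimeter = 2·8·10.974·sin(180°/8) = 67.20 mm); the cube at (9, 10.5) does not reach this height (z outside [16, 28]); Merging all regions: only the r=11 sphere is present, so the union is just that shape — boundary = 67.20 mm. Overall, the cross-section is a single solid region. Total boundary length (outer) = 67.20 mm.

67.20 mm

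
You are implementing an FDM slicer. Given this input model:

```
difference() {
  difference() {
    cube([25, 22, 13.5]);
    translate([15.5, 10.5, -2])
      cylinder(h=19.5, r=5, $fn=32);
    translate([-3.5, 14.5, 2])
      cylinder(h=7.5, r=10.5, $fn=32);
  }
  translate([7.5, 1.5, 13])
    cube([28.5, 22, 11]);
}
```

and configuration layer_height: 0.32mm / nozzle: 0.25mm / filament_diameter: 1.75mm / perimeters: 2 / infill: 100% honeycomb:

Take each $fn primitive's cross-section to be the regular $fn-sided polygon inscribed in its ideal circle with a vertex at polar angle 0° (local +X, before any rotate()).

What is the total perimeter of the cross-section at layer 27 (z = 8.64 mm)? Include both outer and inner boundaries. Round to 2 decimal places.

At z = 8.64 mm: the cube is present — its section is the full 25×22 rectangle (perimeter 94.00 mm); the cylinder at (15.5, 10.5): section is a regular 32-gon, circumradius r=5 (perimeter = 2·32·5.000·sin(180°/32) = 31.37 mm); the r=10.5 cylinder at (-3.5, 14.5) gives a regular 32-gon of circumradius 10.5 (constant along its height) (perimeter = 2·32·10.500·sin(180°/32) = 65.87 mm); After the difference (first − rest): starting from the 25×22 cube, the r=5 cylinder at (15.5, 10.5) lies wholly inside it (removes its full 78.04 mm² and its 31.37 mm outline becomes a hole wall); the r=10.5 cylinder at (-3.5, 14.5) partially overlaps it — only the 94.99 mm² overlap (of its 344.14 mm²) is removed, clipping the outline — boundary (outer + 1 inner loop) = 125.42 mm; the cube at (7.5, 1.5) does not reach this height (z outside [13, 24]); After the difference (first − rest): none of the subtracted shapes is present at this height, so the result so far is unchanged — boundary (outer + 1 inner loop) = 125.42 mm. Overall, the cross-section is one region with 1 hole. Total boundary length (outer + inner) = 125.42 mm.

125.42 mm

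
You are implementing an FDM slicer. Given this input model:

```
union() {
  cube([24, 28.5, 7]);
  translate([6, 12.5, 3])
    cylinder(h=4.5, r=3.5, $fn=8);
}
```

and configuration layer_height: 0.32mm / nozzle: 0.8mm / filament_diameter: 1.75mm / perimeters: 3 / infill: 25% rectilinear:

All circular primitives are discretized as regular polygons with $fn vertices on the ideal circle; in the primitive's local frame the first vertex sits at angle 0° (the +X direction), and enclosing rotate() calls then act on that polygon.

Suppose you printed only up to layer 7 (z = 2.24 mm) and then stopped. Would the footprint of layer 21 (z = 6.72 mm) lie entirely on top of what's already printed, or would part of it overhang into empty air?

entirely on top

Compare the two slices. At z = 2.24: the cube (footprint 24×28.5) is included at this height (area 684.00 mm²); the cylinder at (6, 12.5) does not reach this height (z outside [3, 7.5]); Taking the union: only the 24×28.5 cube is present, so the union is just that shape — area = 684.00 mm². At z = 6.72: the 24×28.5 cube contributes its full rectangle (area 684.00 mm²); the r=3.5 cylinder at (6, 12.5) gives a regular 8-gon of circumradius 3.5 (constant along its height) (area = (8/2)·3.500²·sin(360°/8) = 34.65 mm²); Combining (union): the r=3.5 cylinder at (6, 12.5) lies entirely inside the 24×28.5 cube, so the union is just the 24×28.5 cube — area = 684.00 mm². Checking containment: the cross-section at z = 6.72 is a subset of the cross-section at z = 2.24.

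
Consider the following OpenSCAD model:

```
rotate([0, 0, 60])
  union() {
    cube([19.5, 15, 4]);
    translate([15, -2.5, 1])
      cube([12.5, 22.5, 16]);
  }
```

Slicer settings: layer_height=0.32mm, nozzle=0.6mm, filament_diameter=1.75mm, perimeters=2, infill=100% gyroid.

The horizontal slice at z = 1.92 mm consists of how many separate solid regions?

1

At z = 1.92 mm: the 19.5×15 cube contributes its full rectangle; the 12.5×22.5 cube at (15, -2.5) contributes its full rectangle; Combining (union): the regions partially overlap (shared area 67.50 mm²), so overlapping operands fuse into one piece — 1 connected region; (rotated 60° about Z; rotation is an isometry so areas/perimeters/island counts are preserved). The result has 1 disconnected region.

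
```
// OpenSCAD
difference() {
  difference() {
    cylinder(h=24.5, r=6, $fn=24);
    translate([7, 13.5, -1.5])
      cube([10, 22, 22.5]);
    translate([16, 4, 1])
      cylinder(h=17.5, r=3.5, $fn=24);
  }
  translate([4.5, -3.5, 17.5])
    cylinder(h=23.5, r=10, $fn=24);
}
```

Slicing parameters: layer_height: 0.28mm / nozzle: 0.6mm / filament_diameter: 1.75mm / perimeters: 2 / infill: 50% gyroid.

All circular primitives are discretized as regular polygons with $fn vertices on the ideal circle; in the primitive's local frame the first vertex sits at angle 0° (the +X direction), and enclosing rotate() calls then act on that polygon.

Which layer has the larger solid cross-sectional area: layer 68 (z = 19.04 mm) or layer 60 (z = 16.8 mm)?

layer 60 (z = 16.8 mm)

Layer 68 (z = 19.04): the r=6 cylinder contributes a regular 24-gon of circumradius 6 (area = (24/2)·6.000²·sin(360°/24) = 111.81 mm²); the cube at (7, 13.5) (footprint 10×22) is included at this height (area 220.00 mm²); the cylinder at (16, 4) is not intersected at this z (z outside [1, 18.5]); Subtracting the remaining from the first: starting from the r=6 cylinder (111.81 mm²), the 10×22 cube at (7, 13.5) misses the remaining region (no effect) — area = 111.81 mm²; the r=10 cylinder at (4.5, -3.5) contributes a regular 24-gon of circumradius 10 (area = (24/2)·10.000²·sin(360°/24) = 310.58 mm²); Taking the first minus the rest: starting from that combined region (111.81 mm²), the r=10 cylinder at (4.5, -3.5) partially overlaps it — only the 98.09 mm² overlap (of its 310.58 mm²) is removed, clipping the outline — area = 13.72 mm². So its area = 13.72 mm². Layer 60 (z = 16.8): the r=6 cylinder gives a regular 24-gon of circumradius 6 (constant along its height) (area = (24/2)·6.000²·sin(360°/24) = 111.81 mm²); the 10×22 cube at (7, 13.5) contributes its full rectangle (area 220.00 mm²); the r=3.5 cylinder at (16, 4) contributes a regular 24-gon of circumradius 3.5 (area = (24/2)·3.500²·sin(360°/24) = 38.05 mm²); Taking the first minus the rest: starting from the r=6 cylinder (111.81 mm²), the 10×22 cube at (7, 13.5) misses the remaining region (no effect); the r=3.5 cylinder at (16, 4) misses the remaining region (no effect) — area = 111.81 mm²; the cylinder at (4.5, -3.5) does not reach this height (z outside [17.5, 41]); After the difference (first − rest): none of the subtracted shapes is present at this height, so the result so far is unchanged — area = 111.81 mm². So its area = 111.81 mm². Layer 60 is larger (111.81 vs 13.72 mm²).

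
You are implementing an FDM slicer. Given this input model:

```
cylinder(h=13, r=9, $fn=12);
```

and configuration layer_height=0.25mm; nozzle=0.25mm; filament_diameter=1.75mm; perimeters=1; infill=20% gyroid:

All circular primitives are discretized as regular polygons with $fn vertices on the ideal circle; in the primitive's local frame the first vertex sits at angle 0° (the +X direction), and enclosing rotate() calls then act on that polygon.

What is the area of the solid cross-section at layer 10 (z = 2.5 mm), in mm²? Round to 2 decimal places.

243.00 mm²

At z = 2.5 mm: the r=9 cylinder gives a regular 12-gon of circumradius 9 (constant along its height) (area = (12/2)·9.000²·sin(360°/12) = 243.00 mm²). Overall, the cross-section is a single solid region. Net area = 243.00 mm².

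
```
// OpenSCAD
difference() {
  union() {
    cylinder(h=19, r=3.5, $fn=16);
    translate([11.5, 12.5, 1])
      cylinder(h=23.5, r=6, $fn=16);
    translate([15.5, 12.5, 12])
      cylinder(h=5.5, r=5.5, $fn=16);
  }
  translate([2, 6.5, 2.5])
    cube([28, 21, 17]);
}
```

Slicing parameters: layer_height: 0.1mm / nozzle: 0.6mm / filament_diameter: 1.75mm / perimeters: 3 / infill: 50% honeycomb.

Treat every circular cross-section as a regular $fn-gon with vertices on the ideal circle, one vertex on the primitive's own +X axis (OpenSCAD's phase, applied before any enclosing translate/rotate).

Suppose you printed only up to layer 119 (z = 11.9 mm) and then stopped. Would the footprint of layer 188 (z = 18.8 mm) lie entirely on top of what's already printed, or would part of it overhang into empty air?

entirely on top

Compare the two slices. At z = 11.9: the r=3.5 cylinder gives a regular 16-gon of circumradius 3.5 (constant along its height) (area = (16/2)·3.500²·sin(360°/16) = 37.50 mm²); the r=6 cylinder at (11.5, 12.5) gives a regular 16-gon of circumradius 6 (constant along its height) (area = (16/2)·6.000²·sin(360°/16) = 110.21 mm²); the cylinder at (15.5, 12.5) is absent (z outside [12, 17.5]); Combining (union): the 2 present regions are separate (no shared area or edge), so areas and boundary lengths simply add and each stays a separate island — area = 147.72 mm²; the cube at (2, 6.5) is present — its section is the full 28×21 rectangle (area 588.00 mm²); Taking the first minus the rest: starting from the result so far (147.72 mm²), the 28×21 cube at (2, 6.5) partially overlaps it — only the 110.21 mm² overlap (of its 588.00 mm²) is removed, clipping the outline — area = 37.50 mm². At z = 18.8: the r=3.5 cylinder contributes a regular 16-gon of circumradius 3.5 (area = (16/2)·3.500²·sin(360°/16) = 37.50 mm²); the r=6 cylinder at (11.5, 12.5) contributes a regular 16-gon of circumradius 6 (area = (16/2)·6.000²·sin(360°/16) = 110.21 mm²); the cylinder at (15.5, 12.5) does not reach this height (z outside [12, 17.5]); Taking the union: the 2 present regions are separate (no shared area or edge), so areas and boundary lengths simply add and each stays a separate island — area = 147.72 mm²; the 28×21 cube at (2, 6.5) contributes its full rectangle (area 588.00 mm²); Taking the first minus the rest: starting from the result so far (147.72 mm²), the 28×21 cube at (2, 6.5) partially overlaps it — only the 110.21 mm² overlap (of its 588.00 mm²) is removed, clipping the outline — area = 37.50 mm². Checking containment: the cross-section at z = 18.8 is a subset of the cross-section at z = 11.9.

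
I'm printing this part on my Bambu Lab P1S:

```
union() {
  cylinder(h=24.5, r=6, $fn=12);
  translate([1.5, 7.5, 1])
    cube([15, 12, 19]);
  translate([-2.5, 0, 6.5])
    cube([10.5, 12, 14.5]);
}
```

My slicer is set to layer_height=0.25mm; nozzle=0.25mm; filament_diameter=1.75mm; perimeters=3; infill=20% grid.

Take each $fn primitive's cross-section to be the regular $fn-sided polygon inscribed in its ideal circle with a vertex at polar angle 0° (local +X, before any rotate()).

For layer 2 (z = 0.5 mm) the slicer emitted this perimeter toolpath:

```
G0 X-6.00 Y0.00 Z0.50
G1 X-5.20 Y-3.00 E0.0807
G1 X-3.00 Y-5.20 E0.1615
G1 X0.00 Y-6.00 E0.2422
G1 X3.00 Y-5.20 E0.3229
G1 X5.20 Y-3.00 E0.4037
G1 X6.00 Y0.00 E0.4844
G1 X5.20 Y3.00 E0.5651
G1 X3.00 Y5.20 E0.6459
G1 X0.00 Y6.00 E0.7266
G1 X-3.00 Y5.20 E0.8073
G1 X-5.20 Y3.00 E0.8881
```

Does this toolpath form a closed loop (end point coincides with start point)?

Start point (G0): (-6.00, 0.00). End point (last G1): the path does not return to the start — open.

no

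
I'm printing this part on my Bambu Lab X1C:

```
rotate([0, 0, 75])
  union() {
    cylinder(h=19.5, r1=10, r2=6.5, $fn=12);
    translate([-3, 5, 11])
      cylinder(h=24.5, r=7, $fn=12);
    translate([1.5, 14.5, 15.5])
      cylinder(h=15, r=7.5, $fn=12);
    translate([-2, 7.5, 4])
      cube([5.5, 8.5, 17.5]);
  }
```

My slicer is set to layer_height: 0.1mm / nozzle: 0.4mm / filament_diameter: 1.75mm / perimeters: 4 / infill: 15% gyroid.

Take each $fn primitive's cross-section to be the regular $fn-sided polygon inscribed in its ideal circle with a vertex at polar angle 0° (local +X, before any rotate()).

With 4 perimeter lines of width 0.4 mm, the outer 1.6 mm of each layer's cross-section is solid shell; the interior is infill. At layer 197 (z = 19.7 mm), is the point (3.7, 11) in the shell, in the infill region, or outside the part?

outside

At z = 19.7 mm: the cone is not intersected at this z (z outside [0, 19.5]); the r=7 cylinder at (-3, 5) contributes a regular 12-gon of circumradius 7; the r=7.5 cylinder at (1.5, 14.5) contributes a regular 12-gon of circumradius 7.5; the cube at (-2, 7.5) (footprint 5.5×8.5) is included at this height; Combining (union): the regions partially overlap (shared area 70.65 mm²), so overlapping operands fuse into one piece — 1 connected region; (whole slice rotated 75° about Z — lengths, areas and connectivity unchanged). Overall, the cross-section is a single solid region. Undo the 75° rotation: the query point maps to (11.583, -0.727) in the un-rotated model frame. The nearest boundary edge runs (4.00, 5.00)→(3.06, 1.50); distance from the point to it = 8.81 mm. The point is not inside any of the regions above, so it lies outside the cross-section (8.81 mm from the nearest boundary).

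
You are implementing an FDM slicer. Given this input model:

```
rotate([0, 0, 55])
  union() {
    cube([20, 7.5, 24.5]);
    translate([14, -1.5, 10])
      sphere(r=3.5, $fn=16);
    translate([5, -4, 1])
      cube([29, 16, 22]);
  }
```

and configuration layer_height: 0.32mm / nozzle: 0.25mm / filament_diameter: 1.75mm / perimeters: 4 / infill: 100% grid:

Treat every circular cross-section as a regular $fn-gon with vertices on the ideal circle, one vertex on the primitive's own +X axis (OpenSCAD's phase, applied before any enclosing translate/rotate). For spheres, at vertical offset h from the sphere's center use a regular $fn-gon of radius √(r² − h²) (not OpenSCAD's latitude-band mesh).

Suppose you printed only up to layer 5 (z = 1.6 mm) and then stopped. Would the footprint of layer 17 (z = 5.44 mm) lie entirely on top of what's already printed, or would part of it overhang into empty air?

entirely on top

Compare the two slices. At z = 1.6: the 20×7.5 cube contributes its full rectangle (area 150.00 mm²); the sphere at (14, -1.5) is absent (|z−center|=8.400 > r=3.5); the 29×16 cube at (5, -4) contributes its full rectangle (area 464.00 mm²); Taking the union: the regions partially overlap — summed areas 614.00 mm² minus the doubly-counted overlap 112.50 mm² gives 501.50 mm² — area = 501.50 mm²; (whole slice rotated 55° about Z — lengths, areas and connectivity unchanged). At z = 5.44: the 20×7.5 cube contributes its full rectangle (area 150.00 mm²); the sphere at (14, -1.5) does not reach this height (|z−center|=4.560 > r=3.5); the 29×16 cube at (5, -4) contributes its full rectangle (area 464.00 mm²); Merging all regions: the regions partially overlap — summed areas 614.00 mm² minus the doubly-counted overlap 112.50 mm² gives 501.50 mm² — area = 501.50 mm²; (whole slice rotated 55° about Z — lengths, areas and connectivity unchanged). Checking containment: the cross-section at z = 5.44 is a subset of the cross-section at z = 1.6.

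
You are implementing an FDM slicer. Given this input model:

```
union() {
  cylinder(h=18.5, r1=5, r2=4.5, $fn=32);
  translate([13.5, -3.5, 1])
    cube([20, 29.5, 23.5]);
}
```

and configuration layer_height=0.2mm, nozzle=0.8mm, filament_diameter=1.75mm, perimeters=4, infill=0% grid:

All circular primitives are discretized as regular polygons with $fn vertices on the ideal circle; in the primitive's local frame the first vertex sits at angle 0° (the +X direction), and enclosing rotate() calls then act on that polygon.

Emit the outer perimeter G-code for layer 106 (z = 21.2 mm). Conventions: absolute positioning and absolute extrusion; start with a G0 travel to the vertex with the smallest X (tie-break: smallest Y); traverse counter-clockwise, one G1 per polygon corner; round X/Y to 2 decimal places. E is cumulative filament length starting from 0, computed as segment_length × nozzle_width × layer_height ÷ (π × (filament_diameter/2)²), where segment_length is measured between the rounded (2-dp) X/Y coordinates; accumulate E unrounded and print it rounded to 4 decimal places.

G0 X13.50 Y-3.50 Z21.20
G1 X33.50 Y-3.50 E1.3304
G1 X33.50 Y26.00 E3.2928
G1 X13.50 Y26.00 E4.6232
G1 X13.50 Y-3.50 E6.5855

At z = 21.2 mm: the cone does not reach this height (z outside [0, 18.5]); the cube at (13.5, -3.5) (footprint 20×29.5) is included at this height; Combining (union): only the 20×29.5 cube at (13.5, -3.5) is present, so the union is just that shape — 1 connected region. The outline is a single polygon with 4 vertices. Extrusion per mm of travel: 0.8 × 0.2 / (π × 0.875²) = 0.066520. Accumulating E over each segment gives final E = 6.5855.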